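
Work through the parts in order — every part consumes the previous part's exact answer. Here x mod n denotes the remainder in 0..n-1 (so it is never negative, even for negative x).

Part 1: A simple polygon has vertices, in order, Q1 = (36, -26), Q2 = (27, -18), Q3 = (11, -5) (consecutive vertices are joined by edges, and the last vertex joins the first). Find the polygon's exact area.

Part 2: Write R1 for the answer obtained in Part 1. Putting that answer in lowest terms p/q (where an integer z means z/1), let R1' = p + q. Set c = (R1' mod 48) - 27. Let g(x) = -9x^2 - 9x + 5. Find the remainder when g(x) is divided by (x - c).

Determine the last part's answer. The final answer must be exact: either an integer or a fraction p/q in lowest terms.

Part 1: cross terms: (36*-18 - 27*-26)=54, (27*-5 - 11*-18)=63, (11*-26 - 36*-5)=-106; twice the area = |11| = 11; area = 11/2; answer 11/2
Part 2: R1 = 11/2; threaded value p + q = 13; c = -14; remainder = value at the root: -9*(-14)^2 - 9*(-14)^1 + 5 = (-1764) + (126) + (5) = -1633; answer -1633

-1633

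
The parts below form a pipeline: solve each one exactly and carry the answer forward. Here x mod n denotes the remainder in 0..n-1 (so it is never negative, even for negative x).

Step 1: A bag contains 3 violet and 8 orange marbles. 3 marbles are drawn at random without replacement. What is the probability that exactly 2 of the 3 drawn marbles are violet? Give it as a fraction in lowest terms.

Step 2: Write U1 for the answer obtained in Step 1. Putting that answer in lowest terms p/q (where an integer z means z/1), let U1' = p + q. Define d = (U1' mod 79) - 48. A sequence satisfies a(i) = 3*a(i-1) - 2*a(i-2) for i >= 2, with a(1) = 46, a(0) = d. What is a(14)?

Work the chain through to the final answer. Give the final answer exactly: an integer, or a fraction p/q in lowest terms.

Step 1: total draws C(11,3) = 165; favorable C(3,2)*C(8,1) = 24; P = 8/55; answer 8/55
Step 2: U1 = 8/55; threaded value p + q = 63; d = 15; a(2) = 3*(46) - 2*(15) = 108; iterating: a(2)=108, a(3)=232, a(4)=480, a(5)=976, a(6)=1968, a(7)=3952, a(8)=7920, a(9)=15856, a(10)=31728, a(11)=63472, a(12)=126960, a(13)=253936, a(14)=507888; answer 507888

507888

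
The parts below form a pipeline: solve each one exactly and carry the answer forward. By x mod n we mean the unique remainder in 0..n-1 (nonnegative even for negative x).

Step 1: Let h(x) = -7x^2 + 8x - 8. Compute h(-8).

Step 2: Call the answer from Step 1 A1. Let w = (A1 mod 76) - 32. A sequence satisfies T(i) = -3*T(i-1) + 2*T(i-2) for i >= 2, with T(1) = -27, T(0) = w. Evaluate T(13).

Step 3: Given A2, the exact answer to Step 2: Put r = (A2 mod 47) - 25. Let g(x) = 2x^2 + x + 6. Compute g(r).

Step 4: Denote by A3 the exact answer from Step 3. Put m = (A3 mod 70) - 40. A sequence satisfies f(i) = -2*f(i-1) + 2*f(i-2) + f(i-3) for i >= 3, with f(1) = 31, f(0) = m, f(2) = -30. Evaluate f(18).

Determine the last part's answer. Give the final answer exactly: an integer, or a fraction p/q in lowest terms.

-153998679

Step 1: -7*(-8)^2 + 8*(-8)^1 - 8 = (-448) + (-64) + (-8) = -520; answer -520
Step 2: A1 = -520; w = -20; T(2) = -3*(-27) + 2*(-20) = 41; iterating: T(2)=41, T(3)=-177, T(4)=613, T(5)=-2193, T(6)=7805, T(7)=-27801, T(8)=99013, T(9)=-352641, T(10)=1255949, T(11)=-4473129, T(12)=15931285, T(13)=-56740113; answer -56740113
Step 3: A2 = -56740113; r = 1; 2*(1)^2 + 1*(1)^1 + 6 = (2) + (1) + (6) = 9; answer 9
Step 4: A3 = 9; m = -31; f(3) = -2*(-30) + 2*(31) + 1*(-31) = 91; iterating: f(3)=91, f(4)=-211, f(5)=574, f(6)=-1479, f(7)=3895, f(8)=-10174, f(9)=26659, f(10)=-69771, f(11)=182686, f(12)=-478255, f(13)=1252111, f(14)=-3278046, f(15)=8582059, f(16)=-22468099, f(17)=58822270, f(18)=-153998679; answer -153998679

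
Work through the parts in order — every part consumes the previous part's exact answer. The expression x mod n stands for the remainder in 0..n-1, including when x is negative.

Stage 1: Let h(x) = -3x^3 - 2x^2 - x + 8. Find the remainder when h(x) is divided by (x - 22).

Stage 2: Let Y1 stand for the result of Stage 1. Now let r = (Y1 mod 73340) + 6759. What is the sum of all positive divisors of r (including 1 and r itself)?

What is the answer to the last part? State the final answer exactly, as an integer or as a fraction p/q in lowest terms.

Stage 1: remainder = value at the root: -3*(22)^3 - 2*(22)^2 - 1*(22)^1 + 8 = (-31944) + (-968) + (-22) + (8) = -32926; answer -32926
Stage 2: Y1 = -32926; r = 47173; 47173 = 7 * 23 * 293; sigma = (1 + 7) * (1 + 23) * (1 + 293) = 8 * 24 * 294 = 56448; answer 56448

56448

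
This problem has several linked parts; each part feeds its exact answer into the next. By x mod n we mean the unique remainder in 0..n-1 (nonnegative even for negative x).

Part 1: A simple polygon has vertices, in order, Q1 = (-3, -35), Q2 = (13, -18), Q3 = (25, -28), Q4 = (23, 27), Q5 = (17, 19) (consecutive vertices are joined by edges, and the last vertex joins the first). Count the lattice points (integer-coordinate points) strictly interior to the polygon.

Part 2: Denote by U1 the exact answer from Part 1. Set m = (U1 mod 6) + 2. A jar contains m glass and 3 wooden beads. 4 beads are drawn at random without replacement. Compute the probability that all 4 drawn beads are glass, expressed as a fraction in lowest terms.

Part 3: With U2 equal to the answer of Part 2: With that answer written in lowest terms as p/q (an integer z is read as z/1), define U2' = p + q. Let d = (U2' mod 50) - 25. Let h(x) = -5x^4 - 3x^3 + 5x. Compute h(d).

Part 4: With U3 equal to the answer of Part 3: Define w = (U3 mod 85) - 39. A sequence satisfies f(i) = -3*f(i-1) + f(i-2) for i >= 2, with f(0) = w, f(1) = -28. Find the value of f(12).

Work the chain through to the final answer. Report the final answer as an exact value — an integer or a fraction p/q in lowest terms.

Part 1: cross terms: (-3*-18 - 13*-35)=509, (13*-28 - 25*-18)=86, (25*27 - 23*-28)=1319, (23*19 - 17*27)=-22, (17*-35 - -3*19)=-538; twice the area = |1354| = 1354; area = 677; boundary points = 1 + 2 + 1 + 2 + 2 = 8; strictly interior points = area - boundary/2 + 1 = 674; answer 674
Part 2: U1 = 674; m = 4; total draws C(7,4) = 35; favorable C(4,4) = 1; P = 1/35; answer 1/35
Part 3: U2 = 1/35; threaded value p + q = 36; d = 11; -5*(11)^4 - 3*(11)^3 + 5*(11)^1 = (-73205) + (-3993) + (55) = -77143; answer -77143
Part 4: U3 = -77143; w = -2; f(2) = -3*(-28) + 1*(-2) = 82; iterating: f(2)=82, f(3)=-274, f(4)=904, f(5)=-2986, f(6)=9862, f(7)=-32572, f(8)=107578, f(9)=-355306, f(10)=1173496, f(11)=-3875794, f(12)=12800878; answer 12800878

12800878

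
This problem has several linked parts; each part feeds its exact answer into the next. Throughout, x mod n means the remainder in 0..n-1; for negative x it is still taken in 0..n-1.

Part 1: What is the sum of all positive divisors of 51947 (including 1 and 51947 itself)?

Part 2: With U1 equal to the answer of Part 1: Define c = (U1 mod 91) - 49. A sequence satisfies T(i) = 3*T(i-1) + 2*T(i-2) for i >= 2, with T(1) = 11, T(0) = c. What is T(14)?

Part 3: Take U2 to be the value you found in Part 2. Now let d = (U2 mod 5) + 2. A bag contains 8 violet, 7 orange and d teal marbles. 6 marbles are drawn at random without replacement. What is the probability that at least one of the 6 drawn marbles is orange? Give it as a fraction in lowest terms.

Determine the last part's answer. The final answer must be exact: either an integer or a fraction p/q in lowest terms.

Part 1: 51947 = 7 * 41 * 181; sigma = (1 + 7) * (1 + 41) * (1 + 181) = 8 * 42 * 182 = 61152; answer 61152
Part 2: U1 = 61152; c = -49; T(2) = 3*(11) + 2*(-49) = -65; iterating: T(2)=-65, T(3)=-173, T(4)=-649, T(5)=-2293, T(6)=-8177, T(7)=-29117, T(8)=-103705, T(9)=-369349, T(10)=-1315457, T(11)=-4685069, T(12)=-16686121, T(13)=-59428501, T(14)=-211657745; answer -211657745
Part 3: U2 = -211657745; d = 2; total draws C(17,6) = 12376; complement C(10,6) = 210; favorable 12376 - 210 = 12166; P = 869/884; answer 869/884

869/884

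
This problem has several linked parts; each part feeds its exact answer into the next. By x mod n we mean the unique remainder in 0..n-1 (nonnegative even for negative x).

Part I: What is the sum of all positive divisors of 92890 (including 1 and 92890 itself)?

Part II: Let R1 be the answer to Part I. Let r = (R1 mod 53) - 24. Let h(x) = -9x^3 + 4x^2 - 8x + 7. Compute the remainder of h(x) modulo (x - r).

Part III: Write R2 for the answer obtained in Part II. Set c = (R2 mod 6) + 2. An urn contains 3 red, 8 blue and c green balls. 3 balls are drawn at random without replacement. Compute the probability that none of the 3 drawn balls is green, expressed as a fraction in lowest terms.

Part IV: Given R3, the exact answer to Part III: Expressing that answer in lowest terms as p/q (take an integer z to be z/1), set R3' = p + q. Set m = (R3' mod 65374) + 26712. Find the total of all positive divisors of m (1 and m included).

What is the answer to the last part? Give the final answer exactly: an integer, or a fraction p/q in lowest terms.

Part I: 92890 = 2 * 5 * 7 * 1327; sigma = (1 + 2) * (1 + 5) * (1 + 7) * (1 + 1327) = 3 * 6 * 8 * 1328 = 191232; answer 191232
Part II: R1 = 191232; r = -16; remainder = value at the root: -9*(-16)^3 + 4*(-16)^2 - 8*(-16)^1 + 7 = (36864) + (1024) + (128) + (7) = 38023; answer 38023
Part III: R2 = 38023; c = 3; total draws C(14,3) = 364; favorable C(11,3) = 165; P = 165/364; answer 165/364
Part IV: R3 = 165/364; threaded value p + q = 529; m = 27241; 27241 is prime, so its only divisors are 1 and 27241; sigma = 1 + 27241 = 27242; answer 27242

27242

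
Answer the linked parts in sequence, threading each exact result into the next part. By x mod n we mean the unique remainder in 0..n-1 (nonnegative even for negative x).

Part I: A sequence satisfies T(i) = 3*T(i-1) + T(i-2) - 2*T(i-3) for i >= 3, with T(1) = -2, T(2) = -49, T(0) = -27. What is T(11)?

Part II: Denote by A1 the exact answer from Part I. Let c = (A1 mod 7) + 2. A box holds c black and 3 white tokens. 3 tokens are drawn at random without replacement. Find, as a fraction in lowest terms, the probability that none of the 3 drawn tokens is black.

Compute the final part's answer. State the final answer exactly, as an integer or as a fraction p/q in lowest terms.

Part I: T(3) = 3*(-49) + 1*(-2) - 2*(-27) = -95; iterating: T(3)=-95, T(4)=-330, T(5)=-987, T(6)=-3101, T(7)=-9630, T(8)=-30017, T(9)=-93479, T(10)=-291194, T(11)=-907027; answer -907027
Part II: A1 = -907027; c = 7; total draws C(10,3) = 120; favorable C(3,3) = 1; P = 1/120; answer 1/120

1/120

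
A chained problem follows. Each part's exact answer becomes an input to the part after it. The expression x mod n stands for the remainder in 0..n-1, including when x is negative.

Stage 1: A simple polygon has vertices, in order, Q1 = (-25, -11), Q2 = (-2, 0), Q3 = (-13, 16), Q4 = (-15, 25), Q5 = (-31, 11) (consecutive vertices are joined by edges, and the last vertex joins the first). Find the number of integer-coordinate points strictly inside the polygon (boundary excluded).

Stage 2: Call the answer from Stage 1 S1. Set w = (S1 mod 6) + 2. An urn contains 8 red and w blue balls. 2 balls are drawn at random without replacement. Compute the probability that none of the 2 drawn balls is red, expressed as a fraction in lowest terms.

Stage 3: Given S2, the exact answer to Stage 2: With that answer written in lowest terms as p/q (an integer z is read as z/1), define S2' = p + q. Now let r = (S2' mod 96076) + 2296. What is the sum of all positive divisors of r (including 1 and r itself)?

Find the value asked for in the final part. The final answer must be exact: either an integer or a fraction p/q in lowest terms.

3888

Stage 1: cross terms: (-25*0 - -2*-11)=-22, (-2*16 - -13*0)=-32, (-13*25 - -15*16)=-85, (-15*11 - -31*25)=610, (-31*-11 - -25*11)=616; twice the area = |1087| = 1087; area = 1087/2; boundary points = 1 + 1 + 1 + 2 + 2 = 7; strictly interior points = area - boundary/2 + 1 = 541; answer 541
Stage 2: S1 = 541; w = 3; total draws C(11,2) = 55; favorable C(3,2) = 3; P = 3/55; answer 3/55
Stage 3: S2 = 3/55; threaded value p + q = 58; r = 2354; 2354 = 2 * 11 * 107; sigma = (1 + 2) * (1 + 11) * (1 + 107) = 3 * 12 * 108 = 3888; answer 3888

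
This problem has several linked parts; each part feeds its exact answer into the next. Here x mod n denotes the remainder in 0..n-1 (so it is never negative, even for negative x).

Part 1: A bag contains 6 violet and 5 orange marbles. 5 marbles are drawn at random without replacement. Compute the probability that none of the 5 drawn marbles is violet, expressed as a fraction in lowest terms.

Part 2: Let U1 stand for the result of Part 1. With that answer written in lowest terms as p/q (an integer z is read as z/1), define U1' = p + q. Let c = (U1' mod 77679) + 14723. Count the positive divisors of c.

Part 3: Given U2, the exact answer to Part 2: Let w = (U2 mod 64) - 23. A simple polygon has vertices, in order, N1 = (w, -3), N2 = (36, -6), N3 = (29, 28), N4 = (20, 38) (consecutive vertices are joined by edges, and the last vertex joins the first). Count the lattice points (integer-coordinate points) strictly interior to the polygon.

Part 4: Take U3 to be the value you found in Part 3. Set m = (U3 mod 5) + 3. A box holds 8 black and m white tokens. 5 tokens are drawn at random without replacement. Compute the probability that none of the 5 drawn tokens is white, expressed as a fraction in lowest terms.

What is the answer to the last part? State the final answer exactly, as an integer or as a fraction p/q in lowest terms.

Part 1: total draws C(11,5) = 462; favorable C(5,5) = 1; P = 1/462; answer 1/462
Part 2: U1 = 1/462; threaded value p + q = 463; c = 15186; 15186 = 2 * 3 * 2531; number of divisors = (1+1) * (1+1) * (1+1) = 8; answer 8
Part 3: U2 = 8; w = -15; cross terms: (-15*-6 - 36*-3)=198, (36*28 - 29*-6)=1182, (29*38 - 20*28)=542, (20*-3 - -15*38)=510; twice the area = |2432| = 2432; area = 1216; boundary points = 3 + 1 + 1 + 1 = 6; strictly interior points = area - boundary/2 + 1 = 1214; answer 1214
Part 4: U3 = 1214; m = 7; total draws C(15,5) = 3003; favorable C(8,5) = 56; P = 8/429; answer 8/429

8/429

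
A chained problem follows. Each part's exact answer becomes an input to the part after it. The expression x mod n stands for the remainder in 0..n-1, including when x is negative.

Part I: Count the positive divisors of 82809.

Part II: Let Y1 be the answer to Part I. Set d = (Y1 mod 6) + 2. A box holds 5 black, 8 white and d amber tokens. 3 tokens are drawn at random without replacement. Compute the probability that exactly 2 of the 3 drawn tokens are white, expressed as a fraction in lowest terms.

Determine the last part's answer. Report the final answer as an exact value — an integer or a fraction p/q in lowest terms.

63/170

Part I: 82809 = 3^3 * 3067; number of divisors = (3+1) * (1+1) = 8; answer 8
Part II: Y1 = 8; d = 4; total draws C(17,3) = 680; favorable C(8,2)*C(9,1) = 252; P = 63/170; answer 63/170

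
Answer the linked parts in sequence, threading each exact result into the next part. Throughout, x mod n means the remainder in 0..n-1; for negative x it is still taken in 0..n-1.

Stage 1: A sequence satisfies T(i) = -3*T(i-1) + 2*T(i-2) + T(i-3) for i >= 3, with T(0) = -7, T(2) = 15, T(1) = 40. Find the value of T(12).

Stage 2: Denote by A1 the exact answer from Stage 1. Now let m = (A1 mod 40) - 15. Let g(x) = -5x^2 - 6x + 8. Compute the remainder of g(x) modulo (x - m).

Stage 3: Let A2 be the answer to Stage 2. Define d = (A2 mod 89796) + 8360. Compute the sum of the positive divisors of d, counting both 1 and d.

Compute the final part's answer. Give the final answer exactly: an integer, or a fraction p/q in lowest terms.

Stage 1: T(3) = -3*(15) + 2*(40) + 1*(-7) = 28; iterating: T(3)=28, T(4)=-14, T(5)=113, T(6)=-339, T(7)=1229, T(8)=-4252, T(9)=14875, T(10)=-51900, T(11)=181198, T(12)=-632519; answer -632519
Stage 2: A1 = -632519; m = -14; remainder = value at the root: -5*(-14)^2 - 6*(-14)^1 + 8 = (-980) + (84) + (8) = -888; answer -888
Stage 3: A2 = -888; d = 97268; 97268 = 2^2 * 24317; sigma = (1 + 2 + 4) * (1 + 24317) = 7 * 24318 = 170226; answer 170226

170226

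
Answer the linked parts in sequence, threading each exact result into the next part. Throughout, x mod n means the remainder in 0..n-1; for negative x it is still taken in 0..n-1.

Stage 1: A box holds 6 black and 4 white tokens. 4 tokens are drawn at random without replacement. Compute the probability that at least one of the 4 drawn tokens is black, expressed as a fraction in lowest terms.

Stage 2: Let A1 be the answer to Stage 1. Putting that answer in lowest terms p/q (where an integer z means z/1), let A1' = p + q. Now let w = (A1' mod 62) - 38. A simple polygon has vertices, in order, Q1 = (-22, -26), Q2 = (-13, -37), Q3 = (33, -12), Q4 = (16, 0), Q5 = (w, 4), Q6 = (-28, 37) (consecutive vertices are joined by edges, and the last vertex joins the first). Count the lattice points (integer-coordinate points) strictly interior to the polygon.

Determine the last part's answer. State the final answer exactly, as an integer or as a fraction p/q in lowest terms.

Stage 1: total draws C(10,4) = 210; complement C(4,4) = 1; favorable 210 - 1 = 209; P = 209/210; answer 209/210
Stage 2: A1 = 209/210; threaded value p + q = 419; w = 9; cross terms: (-22*-37 - -13*-26)=476, (-13*-12 - 33*-37)=1377, (33*0 - 16*-12)=192, (16*4 - 9*0)=64, (9*37 - -28*4)=445, (-28*-26 - -22*37)=1542; twice the area = |4096| = 4096; area = 2048; boundary points = 1 + 1 + 1 + 1 + 1 + 3 = 8; strictly interior points = area - boundary/2 + 1 = 2045; answer 2045

2045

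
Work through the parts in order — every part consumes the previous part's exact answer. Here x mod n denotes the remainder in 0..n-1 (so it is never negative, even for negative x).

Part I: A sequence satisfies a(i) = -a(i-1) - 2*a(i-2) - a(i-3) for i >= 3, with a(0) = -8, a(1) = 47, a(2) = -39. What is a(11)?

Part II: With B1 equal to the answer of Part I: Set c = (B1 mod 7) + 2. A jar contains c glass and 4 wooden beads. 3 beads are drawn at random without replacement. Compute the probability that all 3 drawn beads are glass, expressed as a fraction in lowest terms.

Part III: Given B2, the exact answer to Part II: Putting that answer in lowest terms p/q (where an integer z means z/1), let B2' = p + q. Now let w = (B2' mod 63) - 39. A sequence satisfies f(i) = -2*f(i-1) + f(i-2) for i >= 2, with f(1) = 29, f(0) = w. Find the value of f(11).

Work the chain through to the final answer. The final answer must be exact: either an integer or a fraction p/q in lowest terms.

173623

Part I: a(3) = -1*(-39) - 2*(47) - 1*(-8) = -47; iterating: a(3)=-47, a(4)=78, a(5)=55, a(6)=-164, a(7)=-24, a(8)=297, a(9)=-85, a(10)=-485, a(11)=358; answer 358
Part II: B1 = 358; c = 3; total draws C(7,3) = 35; favorable C(3,3) = 1; P = 1/35; answer 1/35
Part III: B2 = 1/35; threaded value p + q = 36; w = -3; f(2) = -2*(29) + 1*(-3) = -61; iterating: f(2)=-61, f(3)=151, f(4)=-363, f(5)=877, f(6)=-2117, f(7)=5111, f(8)=-12339, f(9)=29789, f(10)=-71917, f(11)=173623; answer 173623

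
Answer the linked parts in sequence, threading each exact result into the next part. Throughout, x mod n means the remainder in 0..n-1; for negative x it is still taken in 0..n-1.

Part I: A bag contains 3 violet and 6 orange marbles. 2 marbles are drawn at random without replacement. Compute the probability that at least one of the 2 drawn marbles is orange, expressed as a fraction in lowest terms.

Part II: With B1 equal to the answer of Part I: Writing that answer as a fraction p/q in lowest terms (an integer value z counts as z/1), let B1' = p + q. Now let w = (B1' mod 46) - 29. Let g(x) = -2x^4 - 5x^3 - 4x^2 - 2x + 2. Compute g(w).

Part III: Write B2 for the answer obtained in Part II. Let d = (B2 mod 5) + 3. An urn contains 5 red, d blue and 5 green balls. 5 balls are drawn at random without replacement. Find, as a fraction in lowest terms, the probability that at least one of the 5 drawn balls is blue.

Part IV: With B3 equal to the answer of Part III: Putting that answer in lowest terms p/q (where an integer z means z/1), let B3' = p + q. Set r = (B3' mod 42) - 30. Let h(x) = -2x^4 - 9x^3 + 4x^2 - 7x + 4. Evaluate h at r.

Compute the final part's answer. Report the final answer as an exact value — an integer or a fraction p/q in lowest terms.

Part I: total draws C(9,2) = 36; complement C(3,2) = 3; favorable 36 - 3 = 33; P = 11/12; answer 11/12
Part II: B1 = 11/12; threaded value p + q = 23; w = -6; -2*(-6)^4 - 5*(-6)^3 - 4*(-6)^2 - 2*(-6)^1 + 2 = (-2592) + (1080) + (-144) + (12) + (2) = -1642; answer -1642
Part III: B2 = -1642; d = 6; total draws C(16,5) = 4368; complement C(10,5) = 252; favorable 4368 - 252 = 4116; P = 49/52; answer 49/52
Part IV: B3 = 49/52; threaded value p + q = 101; r = -13; -2*(-13)^4 - 9*(-13)^3 + 4*(-13)^2 - 7*(-13)^1 + 4 = (-57122) + (19773) + (676) + (91) + (4) = -36578; answer -36578

-36578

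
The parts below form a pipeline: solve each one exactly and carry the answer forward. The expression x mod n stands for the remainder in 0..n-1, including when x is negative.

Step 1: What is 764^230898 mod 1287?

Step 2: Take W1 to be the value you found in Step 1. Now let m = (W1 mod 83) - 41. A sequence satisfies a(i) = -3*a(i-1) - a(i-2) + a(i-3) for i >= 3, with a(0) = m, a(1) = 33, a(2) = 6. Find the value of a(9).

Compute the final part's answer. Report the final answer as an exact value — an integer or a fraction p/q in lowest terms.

Step 1: squarings mod 1287: 764^1=764, 764^2=685, 764^4=757, 764^8=334, 764^16=874, 764^32=685, 764^64=757, 764^128=334, 764^256=874, 764^512=685, 764^1024=757, 764^2048=334, 764^4096=874, 764^8192=685, 764^16384=757, 764^32768=334, 764^65536=874, 764^131072=685; 764^230898 = 764^2 * 764^16 * 764^32 * 764^64 * 764^128 * 764^256 * 764^1024 * 764^32768 * 764^65536 * 764^131072 = 235 (mod 1287); answer 235
Step 2: W1 = 235; m = 28; a(3) = -3*(6) - 1*(33) + 1*(28) = -23; iterating: a(3)=-23, a(4)=96, a(5)=-259, a(6)=658, a(7)=-1619, a(8)=3940, a(9)=-9543; answer -9543

-9543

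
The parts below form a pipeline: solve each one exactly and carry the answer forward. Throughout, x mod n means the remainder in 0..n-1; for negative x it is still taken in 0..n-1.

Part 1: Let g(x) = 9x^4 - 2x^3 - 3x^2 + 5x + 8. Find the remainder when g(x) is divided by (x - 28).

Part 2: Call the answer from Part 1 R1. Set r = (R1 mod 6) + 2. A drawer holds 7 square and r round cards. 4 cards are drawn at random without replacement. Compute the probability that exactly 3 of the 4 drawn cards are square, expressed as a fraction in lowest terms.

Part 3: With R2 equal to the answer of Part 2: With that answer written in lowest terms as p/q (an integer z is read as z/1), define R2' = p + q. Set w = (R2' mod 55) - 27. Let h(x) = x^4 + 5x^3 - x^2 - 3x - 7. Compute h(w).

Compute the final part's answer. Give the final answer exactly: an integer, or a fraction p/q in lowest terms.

Part 1: remainder = value at the root: 9*(28)^4 - 2*(28)^3 - 3*(28)^2 + 5*(28)^1 + 8 = (5531904) + (-43904) + (-2352) + (140) + (8) = 5485796; answer 5485796
Part 2: R1 = 5485796; r = 4; total draws C(11,4) = 330; favorable C(7,3)*C(4,1) = 140; P = 14/33; answer 14/33
Part 3: R2 = 14/33; threaded value p + q = 47; w = 20; 1*(20)^4 + 5*(20)^3 - 1*(20)^2 - 3*(20)^1 - 7 = (160000) + (40000) + (-400) + (-60) + (-7) = 199533; answer 199533

199533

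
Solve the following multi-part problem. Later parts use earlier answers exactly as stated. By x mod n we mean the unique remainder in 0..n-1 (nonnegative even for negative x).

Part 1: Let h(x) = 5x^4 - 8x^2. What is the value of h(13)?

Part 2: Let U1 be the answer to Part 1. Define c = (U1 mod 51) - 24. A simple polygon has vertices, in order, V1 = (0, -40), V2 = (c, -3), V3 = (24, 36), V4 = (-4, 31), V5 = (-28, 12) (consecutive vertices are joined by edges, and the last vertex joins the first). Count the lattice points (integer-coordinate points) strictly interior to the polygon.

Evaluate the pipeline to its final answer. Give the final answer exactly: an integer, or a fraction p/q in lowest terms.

Part 1: 5*(13)^4 - 8*(13)^2 = (142805) + (-1352) = 141453; answer 141453
Part 2: U1 = 141453; c = 6; cross terms: (0*-3 - 6*-40)=240, (6*36 - 24*-3)=288, (24*31 - -4*36)=888, (-4*12 - -28*31)=820, (-28*-40 - 0*12)=1120; twice the area = |3356| = 3356; area = 1678; boundary points = 1 + 3 + 1 + 1 + 4 = 10; strictly interior points = area - boundary/2 + 1 = 1674; answer 1674

1674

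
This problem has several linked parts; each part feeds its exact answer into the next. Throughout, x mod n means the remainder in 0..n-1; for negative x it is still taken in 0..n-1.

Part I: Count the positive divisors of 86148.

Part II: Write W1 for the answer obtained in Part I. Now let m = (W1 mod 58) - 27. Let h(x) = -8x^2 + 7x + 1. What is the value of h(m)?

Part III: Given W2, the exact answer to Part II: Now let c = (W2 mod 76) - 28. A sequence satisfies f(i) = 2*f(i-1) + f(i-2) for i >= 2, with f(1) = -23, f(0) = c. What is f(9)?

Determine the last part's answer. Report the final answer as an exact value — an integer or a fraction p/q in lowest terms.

Part I: 86148 = 2^2 * 3^2 * 2393; number of divisors = (2+1) * (2+1) * (1+1) = 18; answer 18
Part II: W1 = 18; m = -9; -8*(-9)^2 + 7*(-9)^1 + 1 = (-648) + (-63) + (1) = -710; answer -710
Part III: W2 = -710; c = 22; f(2) = 2*(-23) + 1*(22) = -24; iterating: f(2)=-24, f(3)=-71, f(4)=-166, f(5)=-403, f(6)=-972, f(7)=-2347, f(8)=-5666, f(9)=-13679; answer -13679

-13679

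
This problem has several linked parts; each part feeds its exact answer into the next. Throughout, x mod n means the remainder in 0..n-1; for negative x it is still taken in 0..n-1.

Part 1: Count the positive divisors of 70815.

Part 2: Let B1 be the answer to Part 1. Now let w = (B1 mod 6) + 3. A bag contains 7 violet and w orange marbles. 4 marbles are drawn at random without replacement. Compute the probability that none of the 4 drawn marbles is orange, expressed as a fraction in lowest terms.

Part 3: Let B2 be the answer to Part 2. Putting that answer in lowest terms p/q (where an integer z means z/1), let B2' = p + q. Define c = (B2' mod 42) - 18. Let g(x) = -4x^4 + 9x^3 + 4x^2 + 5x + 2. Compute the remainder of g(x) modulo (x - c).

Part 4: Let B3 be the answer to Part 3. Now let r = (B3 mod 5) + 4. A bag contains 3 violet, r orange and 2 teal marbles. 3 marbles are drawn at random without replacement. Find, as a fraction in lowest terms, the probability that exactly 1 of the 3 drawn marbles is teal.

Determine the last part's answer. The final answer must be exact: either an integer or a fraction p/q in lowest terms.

9/22

Part 1: 70815 = 3 * 5 * 4721; number of divisors = (1+1) * (1+1) * (1+1) = 8; answer 8
Part 2: B1 = 8; w = 5; total draws C(12,4) = 495; favorable C(7,4) = 35; P = 7/99; answer 7/99
Part 3: B2 = 7/99; threaded value p + q = 106; c = 4; remainder = value at the root: -4*(4)^4 + 9*(4)^3 + 4*(4)^2 + 5*(4)^1 + 2 = (-1024) + (576) + (64) + (20) + (2) = -362; answer -362
Part 4: B3 = -362; r = 7; total draws C(12,3) = 220; favorable C(2,1)*C(10,2) = 90; P = 9/22; answer 9/22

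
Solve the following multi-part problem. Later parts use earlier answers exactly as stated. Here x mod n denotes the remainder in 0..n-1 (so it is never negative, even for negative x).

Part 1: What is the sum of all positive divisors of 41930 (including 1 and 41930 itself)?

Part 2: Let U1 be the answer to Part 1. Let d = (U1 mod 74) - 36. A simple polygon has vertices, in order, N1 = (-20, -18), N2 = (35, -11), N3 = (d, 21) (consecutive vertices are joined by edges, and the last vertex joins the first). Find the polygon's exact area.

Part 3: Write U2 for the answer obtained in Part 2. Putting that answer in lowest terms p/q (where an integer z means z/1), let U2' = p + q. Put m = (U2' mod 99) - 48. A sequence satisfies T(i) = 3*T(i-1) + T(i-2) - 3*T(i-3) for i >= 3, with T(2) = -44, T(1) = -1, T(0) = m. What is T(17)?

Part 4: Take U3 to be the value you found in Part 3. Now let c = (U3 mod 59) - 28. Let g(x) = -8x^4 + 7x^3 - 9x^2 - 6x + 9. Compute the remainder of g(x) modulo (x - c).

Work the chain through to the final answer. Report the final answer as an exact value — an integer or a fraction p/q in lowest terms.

-179199

Part 1: 41930 = 2 * 5 * 7 * 599; sigma = (1 + 2) * (1 + 5) * (1 + 7) * (1 + 599) = 3 * 6 * 8 * 600 = 86400; answer 86400
Part 2: U1 = 86400; d = 6; cross terms: (-20*-11 - 35*-18)=850, (35*21 - 6*-11)=801, (6*-18 - -20*21)=312; twice the area = |1963| = 1963; area = 1963/2; answer 1963/2
Part 3: U2 = 1963/2; threaded value p + q = 1965; m = 36; T(3) = 3*(-44) + 1*(-1) - 3*(36) = -241; iterating: T(3)=-241, T(4)=-764, T(5)=-2401, T(6)=-7244, T(7)=-21841, T(8)=-65564, T(9)=-196801, T(10)=-590444, T(11)=-1771441, T(12)=-5314364, T(13)=-15943201, T(14)=-47829644, T(15)=-143489041, T(16)=-430467164, T(17)=-1291401601; answer -1291401601
Part 4: U3 = -1291401601; c = -12; remainder = value at the root: -8*(-12)^4 + 7*(-12)^3 - 9*(-12)^2 - 6*(-12)^1 + 9 = (-165888) + (-12096) + (-1296) + (72) + (9) = -179199; answer -179199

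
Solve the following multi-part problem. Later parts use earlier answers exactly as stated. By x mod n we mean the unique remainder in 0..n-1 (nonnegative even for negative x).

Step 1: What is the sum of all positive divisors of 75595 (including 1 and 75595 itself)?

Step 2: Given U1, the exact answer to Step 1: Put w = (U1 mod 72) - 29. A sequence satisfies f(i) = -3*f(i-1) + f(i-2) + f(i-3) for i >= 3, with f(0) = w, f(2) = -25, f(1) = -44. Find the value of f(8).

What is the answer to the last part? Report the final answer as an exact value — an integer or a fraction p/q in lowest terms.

Step 1: 75595 = 5 * 13 * 1163; sigma = (1 + 5) * (1 + 13) * (1 + 1163) = 6 * 14 * 1164 = 97776; answer 97776
Step 2: U1 = 97776; w = -29; f(3) = -3*(-25) + 1*(-44) + 1*(-29) = 2; iterating: f(3)=2, f(4)=-75, f(5)=202, f(6)=-679, f(7)=2164, f(8)=-6969; answer -6969

-6969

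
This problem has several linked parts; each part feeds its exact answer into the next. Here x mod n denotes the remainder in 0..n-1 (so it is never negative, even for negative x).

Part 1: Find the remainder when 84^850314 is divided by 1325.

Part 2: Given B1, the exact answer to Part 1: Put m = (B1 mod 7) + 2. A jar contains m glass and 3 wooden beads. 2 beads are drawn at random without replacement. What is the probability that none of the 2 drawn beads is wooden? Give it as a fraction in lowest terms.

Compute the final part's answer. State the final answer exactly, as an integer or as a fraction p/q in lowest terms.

5/12

Part 1: squarings mod 1325: 84^1=84, 84^2=431, 84^4=261, 84^8=546, 84^16=1316, 84^32=81, 84^64=1261, 84^128=121, 84^256=66, 84^512=381, 84^1024=736, 84^2048=1096, 84^4096=766, 84^8192=1106, 84^16384=261, 84^32768=546, 84^65536=1316, 84^131072=81, 84^262144=1261, 84^524288=121; 84^850314 = 84^2 * 84^8 * 84^128 * 84^256 * 84^2048 * 84^4096 * 84^8192 * 84^16384 * 84^32768 * 84^262144 * 84^524288 = 536 (mod 1325); answer 536
Part 2: B1 = 536; m = 6; total draws C(9,2) = 36; favorable C(6,2) = 15; P = 5/12; answer 5/12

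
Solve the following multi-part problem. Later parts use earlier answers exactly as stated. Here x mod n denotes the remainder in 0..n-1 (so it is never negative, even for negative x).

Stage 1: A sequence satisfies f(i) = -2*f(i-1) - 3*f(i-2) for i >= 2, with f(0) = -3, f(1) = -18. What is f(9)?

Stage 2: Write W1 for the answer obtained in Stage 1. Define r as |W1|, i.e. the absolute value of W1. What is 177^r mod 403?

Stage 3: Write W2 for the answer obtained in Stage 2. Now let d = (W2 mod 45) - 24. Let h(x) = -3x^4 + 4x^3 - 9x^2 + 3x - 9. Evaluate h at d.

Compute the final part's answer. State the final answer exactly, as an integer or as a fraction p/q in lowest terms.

-215353

Stage 1: f(2) = -2*(-18) - 3*(-3) = 45; iterating: f(2)=45, f(3)=-36, f(4)=-63, f(5)=234, f(6)=-279, f(7)=-144, f(8)=1125, f(9)=-1818; answer -1818
Stage 2: W1 = -1818; r = 1818; squarings mod 403: 177^1=177, 177^2=298, 177^4=144, 177^8=183, 177^16=40, 177^32=391, 177^64=144, 177^128=183, 177^256=40, 177^512=391, 177^1024=144; 177^1818 = 177^2 * 177^8 * 177^16 * 177^256 * 177^512 * 177^1024 = 233 (mod 403); answer 233
Stage 3: W2 = 233; d = -16; -3*(-16)^4 + 4*(-16)^3 - 9*(-16)^2 + 3*(-16)^1 - 9 = (-196608) + (-16384) + (-2304) + (-48) + (-9) = -215353; answer -215353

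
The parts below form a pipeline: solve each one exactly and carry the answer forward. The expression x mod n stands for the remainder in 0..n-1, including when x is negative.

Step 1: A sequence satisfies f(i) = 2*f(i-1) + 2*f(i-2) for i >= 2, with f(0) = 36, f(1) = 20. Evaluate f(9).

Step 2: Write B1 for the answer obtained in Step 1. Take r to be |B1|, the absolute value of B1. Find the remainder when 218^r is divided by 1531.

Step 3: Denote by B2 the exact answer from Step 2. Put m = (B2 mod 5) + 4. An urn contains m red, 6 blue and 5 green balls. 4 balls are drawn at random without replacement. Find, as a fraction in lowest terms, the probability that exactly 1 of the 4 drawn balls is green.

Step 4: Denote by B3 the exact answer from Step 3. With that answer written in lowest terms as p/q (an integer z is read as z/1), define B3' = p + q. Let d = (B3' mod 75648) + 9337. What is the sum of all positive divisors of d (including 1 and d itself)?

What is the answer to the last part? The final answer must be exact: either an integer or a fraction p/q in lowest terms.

9512

Step 1: f(2) = 2*(20) + 2*(36) = 112; iterating: f(2)=112, f(3)=264, f(4)=752, f(5)=2032, f(6)=5568, f(7)=15200, f(8)=41536, f(9)=113472; answer 113472
Step 2: B1 = 113472; r = 113472; squarings mod 1531: 218^1=218, 218^2=63, 218^4=907, 218^8=502, 218^16=920, 218^32=1288, 218^64=871, 218^128=796, 218^256=1313, 218^512=63, 218^1024=907, 218^2048=502, 218^4096=920, 218^8192=1288, 218^16384=871, 218^32768=796, 218^65536=1313; 218^113472 = 218^64 * 218^256 * 218^512 * 218^2048 * 218^4096 * 218^8192 * 218^32768 * 218^65536 = 1497 (mod 1531); answer 1497
Step 3: B2 = 1497; m = 6; total draws C(17,4) = 2380; favorable C(5,1)*C(12,3) = 1100; P = 55/119; answer 55/119
Step 4: B3 = 55/119; threaded value p + q = 174; d = 9511; 9511 is prime, so its only divisors are 1 and 9511; sigma = 1 + 9511 = 9512; answer 9512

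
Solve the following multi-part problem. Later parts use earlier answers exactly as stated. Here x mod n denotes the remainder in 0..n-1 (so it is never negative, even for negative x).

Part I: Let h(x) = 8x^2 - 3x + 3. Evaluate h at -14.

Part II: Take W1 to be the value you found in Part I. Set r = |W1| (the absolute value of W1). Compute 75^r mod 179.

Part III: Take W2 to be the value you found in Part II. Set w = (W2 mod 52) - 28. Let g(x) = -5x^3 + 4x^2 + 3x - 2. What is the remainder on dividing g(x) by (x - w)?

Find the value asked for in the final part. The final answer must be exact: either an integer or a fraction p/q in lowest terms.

Part I: 8*(-14)^2 - 3*(-14)^1 + 3 = (1568) + (42) + (3) = 1613; answer 1613
Part II: W1 = 1613; r = 1613; squarings mod 179: 75^1=75, 75^2=76, 75^4=48, 75^8=156, 75^16=171, 75^32=64, 75^64=158, 75^128=83, 75^256=87, 75^512=51, 75^1024=95; 75^1613 = 75^1 * 75^4 * 75^8 * 75^64 * 75^512 * 75^1024 = 107 (mod 179); answer 107
Part III: W2 = 107; w = -25; remainder = value at the root: -5*(-25)^3 + 4*(-25)^2 + 3*(-25)^1 - 2 = (78125) + (2500) + (-75) + (-2) = 80548; answer 80548

80548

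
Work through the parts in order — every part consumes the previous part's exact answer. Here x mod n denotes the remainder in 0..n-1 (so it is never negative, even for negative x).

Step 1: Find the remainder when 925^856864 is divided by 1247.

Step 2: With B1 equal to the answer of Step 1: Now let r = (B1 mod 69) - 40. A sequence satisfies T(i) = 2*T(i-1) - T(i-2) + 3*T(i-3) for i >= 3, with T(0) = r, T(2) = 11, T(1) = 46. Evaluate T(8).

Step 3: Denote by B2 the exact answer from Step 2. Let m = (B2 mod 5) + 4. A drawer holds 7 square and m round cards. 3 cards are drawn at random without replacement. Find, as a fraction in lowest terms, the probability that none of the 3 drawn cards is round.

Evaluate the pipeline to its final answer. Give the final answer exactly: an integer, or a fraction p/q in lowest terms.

35/286

Step 1: squarings mod 1247: 925^1=925, 925^2=183, 925^4=1067, 925^8=1225, 925^16=484, 925^32=1067, 925^64=1225, 925^128=484, 925^256=1067, 925^512=1225, 925^1024=484, 925^2048=1067, 925^4096=1225, 925^8192=484, 925^16384=1067, 925^32768=1225, 925^65536=484, 925^131072=1067, 925^262144=1225, 925^524288=484; 925^856864 = 925^32 * 925^256 * 925^512 * 925^4096 * 925^65536 * 925^262144 * 925^524288 = 1225 (mod 1247); answer 1225
Step 2: B1 = 1225; r = 12; T(3) = 2*(11) - 1*(46) + 3*(12) = 12; iterating: T(3)=12, T(4)=151, T(5)=323, T(6)=531, T(7)=1192, T(8)=2822; answer 2822
Step 3: B2 = 2822; m = 6; total draws C(13,3) = 286; favorable C(7,3) = 35; P = 35/286; answer 35/286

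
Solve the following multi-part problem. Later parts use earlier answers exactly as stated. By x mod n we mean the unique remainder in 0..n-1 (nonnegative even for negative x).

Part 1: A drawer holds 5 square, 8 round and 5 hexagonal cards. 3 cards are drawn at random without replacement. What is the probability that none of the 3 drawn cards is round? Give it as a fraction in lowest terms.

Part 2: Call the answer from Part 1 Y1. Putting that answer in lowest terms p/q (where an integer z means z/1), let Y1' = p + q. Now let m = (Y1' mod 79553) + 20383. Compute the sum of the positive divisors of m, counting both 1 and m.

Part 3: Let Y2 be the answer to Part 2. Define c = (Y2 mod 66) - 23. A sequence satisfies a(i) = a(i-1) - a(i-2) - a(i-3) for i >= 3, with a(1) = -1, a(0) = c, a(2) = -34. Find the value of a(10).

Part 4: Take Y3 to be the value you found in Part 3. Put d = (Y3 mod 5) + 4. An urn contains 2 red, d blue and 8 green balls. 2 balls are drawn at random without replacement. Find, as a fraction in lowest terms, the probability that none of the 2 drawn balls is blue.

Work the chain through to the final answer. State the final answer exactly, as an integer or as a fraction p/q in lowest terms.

45/91

Part 1: total draws C(18,3) = 816; favorable C(10,3) = 120; P = 5/34; answer 5/34
Part 2: Y1 = 5/34; threaded value p + q = 39; m = 20422; 20422 = 2 * 10211; sigma = (1 + 2) * (1 + 10211) = 3 * 10212 = 30636; answer 30636
Part 3: Y2 = 30636; c = -11; a(3) = 1*(-34) - 1*(-1) - 1*(-11) = -22; iterating: a(3)=-22, a(4)=13, a(5)=69, a(6)=78, a(7)=-4, a(8)=-151, a(9)=-225, a(10)=-70; answer -70
Part 4: Y3 = -70; d = 4; total draws C(14,2) = 91; favorable C(10,2) = 45; P = 45/91; answer 45/91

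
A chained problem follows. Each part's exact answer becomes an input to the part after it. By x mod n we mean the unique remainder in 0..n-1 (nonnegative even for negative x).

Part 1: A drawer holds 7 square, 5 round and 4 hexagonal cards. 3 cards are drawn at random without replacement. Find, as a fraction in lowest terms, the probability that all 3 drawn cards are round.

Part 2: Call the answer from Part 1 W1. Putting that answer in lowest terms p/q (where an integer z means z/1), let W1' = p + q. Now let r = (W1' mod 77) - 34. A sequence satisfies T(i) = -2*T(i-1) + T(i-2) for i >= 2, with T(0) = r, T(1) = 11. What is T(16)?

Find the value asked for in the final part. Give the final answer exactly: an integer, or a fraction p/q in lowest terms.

Part 1: total draws C(16,3) = 560; favorable C(5,3) = 10; P = 1/56; answer 1/56
Part 2: W1 = 1/56; threaded value p + q = 57; r = 23; T(2) = -2*(11) + 1*(23) = 1; iterating: T(2)=1, T(3)=9, T(4)=-17, T(5)=43, T(6)=-103, T(7)=249, T(8)=-601, T(9)=1451, T(10)=-3503, T(11)=8457, T(12)=-20417, T(13)=49291, T(14)=-118999, T(15)=287289, T(16)=-693577; answer -693577

-693577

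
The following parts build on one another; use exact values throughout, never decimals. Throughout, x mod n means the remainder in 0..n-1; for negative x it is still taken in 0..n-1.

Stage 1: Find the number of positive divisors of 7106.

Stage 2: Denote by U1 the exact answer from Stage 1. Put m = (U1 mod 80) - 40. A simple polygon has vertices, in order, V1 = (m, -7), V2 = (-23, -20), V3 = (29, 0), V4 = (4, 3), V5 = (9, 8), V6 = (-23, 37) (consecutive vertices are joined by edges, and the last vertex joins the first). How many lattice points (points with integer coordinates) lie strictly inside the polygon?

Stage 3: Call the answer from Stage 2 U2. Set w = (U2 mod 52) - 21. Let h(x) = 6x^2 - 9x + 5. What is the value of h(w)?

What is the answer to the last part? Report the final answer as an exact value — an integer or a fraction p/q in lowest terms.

65

Stage 1: 7106 = 2 * 11 * 17 * 19; number of divisors = (1+1) * (1+1) * (1+1) * (1+1) = 16; answer 16
Stage 2: U1 = 16; m = -24; cross terms: (-24*-20 - -23*-7)=319, (-23*0 - 29*-20)=580, (29*3 - 4*0)=87, (4*8 - 9*3)=5, (9*37 - -23*8)=517, (-23*-7 - -24*37)=1049; twice the area = |2557| = 2557; area = 2557/2; boundary points = 1 + 4 + 1 + 5 + 1 + 1 = 13; strictly interior points = area - boundary/2 + 1 = 1273; answer 1273
Stage 3: U2 = 1273; w = 4; 6*(4)^2 - 9*(4)^1 + 5 = (96) + (-36) + (5) = 65; answer 65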